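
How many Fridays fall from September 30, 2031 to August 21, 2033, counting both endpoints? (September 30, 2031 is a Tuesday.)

September 30, 2031 is a Tuesday; the first Friday on or after it is October 3, 2031 (3 days later).
From October 3, 2031 to August 21, 2033: 89 + 366 + 233 = 688 days (rest of 2031, 2032, to August 21, 2033 in 2033).
688 ÷ 7 = 98 full weeks with remainder 2, so 98 more Fridays after the first → 99.

99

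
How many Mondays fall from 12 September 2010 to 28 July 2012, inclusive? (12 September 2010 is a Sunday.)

98

12 September 2010 is a Sunday; the first Monday on or after it is 13 September 2010 (1 day later).
From 13 September 2010 to 28 July 2012: 109 + 365 + 210 = 684 days (rest of 2010, 2011, to 28 July 2012 in 2012).
684 ÷ 7 = 97 full weeks with remainder 5, so 97 more Mondays after the first → 98.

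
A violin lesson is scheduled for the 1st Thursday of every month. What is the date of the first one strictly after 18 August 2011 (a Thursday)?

August 2011 starts on a Monday, so its 1st Thursday is 4 August 2011 (3 days in).
That is not after 18 August 2011, so look at September 2011.
September 2011 starts on a Thursday, so its 1st Thursday is 1 September 2011.

1 September 2011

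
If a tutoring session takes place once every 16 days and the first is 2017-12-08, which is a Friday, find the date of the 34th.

The 34th occurrence is 33 intervals after the first: 33 × 16 = 528 days after 2017-12-08.
December has 31 days — 23 days to the end of December leaves 505.
2018 has 365 days (140 left).
January has 31 days (109 left).
February has 28 days (81 left).
March has 31 days (50 left).
April has 30 days (20 left).
20 days into May → 2019-05-20.

2019-05-20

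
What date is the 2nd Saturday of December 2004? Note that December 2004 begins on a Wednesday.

December 2004 begins on a Wednesday, so the first Saturday is December 4 (3 days later).
The 2nd Saturday is 1 weeks later: 4 + 7 = 11.

2004-12-11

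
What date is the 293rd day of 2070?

January has 31 days (293 − 31 = 262 remain).
February has 28 days (262 − 28 = 234 remain).
March has 31 days (234 − 31 = 203 remain).
April has 30 days (203 − 30 = 173 remain).
May has 31 days (173 − 31 = 142 remain).
June has 30 days (142 − 30 = 112 remain).
July has 31 days (112 − 31 = 81 remain).
August has 31 days (81 − 31 = 50 remain).
September has 30 days (50 − 30 = 20 remain).
20 into October → October 20.

October 20, 2070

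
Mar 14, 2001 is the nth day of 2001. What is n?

73

Days in months before Mar: 31 + 28 = 59.
Plus 14 days into Mar → day 73.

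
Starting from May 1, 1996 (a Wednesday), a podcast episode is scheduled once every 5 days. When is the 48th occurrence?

December 22, 1996

The 48th occurrence is 47 intervals after the first: 47 × 5 = 235 days after May 1, 1996.
May has 31 days — 30 days to the end of May leaves 205.
June has 30 days (175 left).
July has 31 days (144 left).
August has 31 days (113 left).
September has 30 days (83 left).
October has 31 days (52 left).
November has 30 days (22 left).
22 days into December → December 22, 1996.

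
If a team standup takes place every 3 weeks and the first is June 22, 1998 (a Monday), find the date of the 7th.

The 7th occurrence is 6 intervals after the first: 6 × 21 = 126 days after June 22, 1998.
June has 30 days — 8 days to the end of June leaves 118.
July has 31 days (87 left).
August has 31 days (56 left).
September has 30 days (26 left).
26 days into October → October 26, 1998.

October 26, 1998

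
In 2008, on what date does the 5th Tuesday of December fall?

2008-12-30

December 2008 begins on a Monday, so the first Tuesday is December 2 (1 day later).
The 5th Tuesday is 4 weeks later: 2 + 28 = 30.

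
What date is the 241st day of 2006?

August 29, 2006

January has 31 days (241 − 31 = 210 remain).
February has 28 days (210 − 28 = 182 remain).
March has 31 days (182 − 31 = 151 remain).
April has 30 days (151 − 30 = 121 remain).
May has 31 days (121 − 31 = 90 remain).
June has 30 days (90 − 30 = 60 remain).
July has 31 days (60 − 31 = 29 remain).
29 into August → August 29.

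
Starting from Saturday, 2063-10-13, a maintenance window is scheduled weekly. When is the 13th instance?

The 13th occurrence is 12 intervals after the first: 12 × 7 = 84 days after 2063-10-13.
October has 31 days — 18 days to the end of October leaves 66.
November has 30 days (36 left).
December has 31 days (5 left).
5 days into January → 2064-01-05.

2064-01-05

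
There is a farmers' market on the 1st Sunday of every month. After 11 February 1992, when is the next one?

February 1992 starts on a Saturday, so its 1st Sunday is 2 February 1992 (1 day in).
That is not after 11 February 1992, so look at March 1992.
March 1992 starts on a Sunday, so its 1st Sunday is 1 March 1992.

1 March 1992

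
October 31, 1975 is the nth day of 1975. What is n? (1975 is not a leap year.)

Days in months before October: 31 + 28 + 31 + 30 + 31 + 30 + 31 + 31 + 30 = 273.
Plus 31 days into October → day 304.

304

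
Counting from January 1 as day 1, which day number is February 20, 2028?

51

Days in months before February: 31 = 31.
Plus 20 days into February → day 51.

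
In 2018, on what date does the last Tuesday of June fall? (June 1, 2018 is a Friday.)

2018-06-26

June 2018 begins on a Friday, so the first Tuesday is June 5 (4 days later).
June 2018 has 30 days. Adding weeks: 5, 12, 19, 26 — the last one ≤ 30 is the 26th.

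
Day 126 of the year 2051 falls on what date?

January has 31 days (126 − 31 = 95 remain).
February has 28 days (95 − 28 = 67 remain).
March has 31 days (67 − 31 = 36 remain).
April has 30 days (36 − 30 = 6 remain).
6 into May → May 6.

6 May 2051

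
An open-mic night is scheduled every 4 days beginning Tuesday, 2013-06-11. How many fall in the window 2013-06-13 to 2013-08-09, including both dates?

14

Occurrences land 4·i days after 2013-06-11 for i = 0, 1, 2, …
2013-06-13 is 2 days after the start; 2 ÷ 4 = 0 remainder 2; since the remainder is 2, round up to i = 1. First occurrence in the window: #2 on 2013-06-15 (1×4 = 4 days in).
2013-08-09 is 59 days after the start; 59 ÷ 4 = 14 remainder 3. Last occurrence in the window: #15 on 2013-08-06.
Occurrences #2 through #15: 14 in total.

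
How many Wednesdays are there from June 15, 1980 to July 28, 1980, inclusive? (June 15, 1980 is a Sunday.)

6

June 15, 1980 is a Sunday; the first Wednesday on or after it is June 18, 1980 (3 days later).
From June 18, 1980 to July 28, 1980: 12 + 28 = 40 days (rest of June, July).
40 ÷ 7 = 5 full weeks with remainder 5, so 5 more Wednesdays after the first → 6.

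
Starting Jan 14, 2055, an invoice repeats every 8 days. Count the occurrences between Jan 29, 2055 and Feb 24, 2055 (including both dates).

Occurrences land 8·i days after Jan 14, 2055 for i = 0, 1, 2, …
Jan 29, 2055 is 15 days after the start; 15 ÷ 8 = 1 remainder 7; since the remainder is 7, round up to i = 2. First occurrence in the window: #3 on Jan 30, 2055 (2×8 = 16 days in).
Feb 24, 2055 is 41 days after the start; 41 ÷ 8 = 5 remainder 1. Last occurrence in the window: #6 on Feb 23, 2055.
Occurrences #3 through #6: 4 in total.

4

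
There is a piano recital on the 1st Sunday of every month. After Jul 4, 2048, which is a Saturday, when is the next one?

Jul 2048 starts on a Wednesday, so its 1st Sunday is Jul 5, 2048 (4 days in).
Jul 5, 2048 is after Jul 4, 2048, so that is the next one.

Jul 5, 2048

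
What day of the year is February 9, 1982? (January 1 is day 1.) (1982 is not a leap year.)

40

Days in months before February: 31 = 31.
Plus 9 days into February → day 40.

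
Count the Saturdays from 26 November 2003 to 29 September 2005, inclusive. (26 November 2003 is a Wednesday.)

96

26 November 2003 is a Wednesday; the first Saturday on or after it is 29 November 2003 (3 days later).
From 29 November 2003 to 29 September 2005: 32 + 366 + 272 = 670 days (rest of 2003, 2004, to 29 September 2005 in 2005).
670 ÷ 7 = 95 full weeks with remainder 5, so 95 more Saturdays after the first → 96.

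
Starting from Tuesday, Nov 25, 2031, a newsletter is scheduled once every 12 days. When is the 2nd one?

Dec 7, 2031

The 2nd occurrence is 1 interval after the first: 1 × 12 = 12 days after Nov 25, 2031.
Nov has 30 days — 5 days to the end of Nov leaves 7.
7 days into Dec → Dec 7, 2031.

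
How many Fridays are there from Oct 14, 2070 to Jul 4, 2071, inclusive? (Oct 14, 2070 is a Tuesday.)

Oct 14, 2070 is a Tuesday; the first Friday on or after it is Oct 17, 2070 (3 days later).
From Oct 17, 2070 to Jul 4, 2071: 14 + 30 + 31 + 31 + 28 + 31 + 30 + 31 + 30 + 4 = 260 days (rest of Oct, Nov, Dec, Jan, Feb, Mar, Apr, May, Jun, Jul).
260 ÷ 7 = 37 full weeks with remainder 1, so 37 more Fridays after the first → 38.

38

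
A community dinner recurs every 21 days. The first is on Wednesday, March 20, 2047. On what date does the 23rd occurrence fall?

The 23rd occurrence is 22 intervals after the first: 22 × 21 = 462 days after March 20, 2047.
March has 31 days — 11 days to the end of March leaves 451.
From end of March to end of 2047 is 275 days (176 left).
January has 31 days (145 left).
February has 29 days (116 left).
March has 31 days (85 left).
April has 30 days (55 left).
May has 31 days (24 left).
24 days into June → June 24, 2048.

June 24, 2048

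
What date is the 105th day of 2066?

April 15, 2066

January has 31 days (105 − 31 = 74 remain).
February has 28 days (74 − 28 = 46 remain).
March has 31 days (46 − 31 = 15 remain).
15 into April → April 15.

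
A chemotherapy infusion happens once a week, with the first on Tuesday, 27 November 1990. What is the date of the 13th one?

19 February 1991

The 13th occurrence is 12 intervals after the first: 12 × 7 = 84 days after 27 November 1990.
November has 30 days — 3 days to the end of November leaves 81.
December has 31 days (50 left).
January has 31 days (19 left).
19 days into February → 19 February 1991.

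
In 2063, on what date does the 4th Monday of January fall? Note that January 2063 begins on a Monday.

2063-01-22

January 2063 begins on a Monday, so the first Monday is January 1.
The 4th Monday is 3 weeks later: 1 + 21 = 22.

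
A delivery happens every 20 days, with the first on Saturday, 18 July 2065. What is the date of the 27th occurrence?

The 27th occurrence is 26 intervals after the first: 26 × 20 = 520 days after 18 July 2065.
July has 31 days — 13 days to the end of July leaves 507.
From end of July to end of 2065 is 153 days (354 left).
January has 31 days (323 left).
February has 28 days (295 left).
March has 31 days (264 left).
April has 30 days (234 left).
May has 31 days (203 left).
June has 30 days (173 left).
July has 31 days (142 left).
August has 31 days (111 left).
September has 30 days (81 left).
October has 31 days (50 left).
November has 30 days (20 left).
20 days into December → 20 December 2066.

20 December 2066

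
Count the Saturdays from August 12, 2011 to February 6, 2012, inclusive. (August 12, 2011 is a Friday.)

26

August 12, 2011 is a Friday; the first Saturday on or after it is August 13, 2011 (1 day later).
From August 13, 2011 to February 6, 2012: 18 + 30 + 31 + 30 + 31 + 31 + 6 = 177 days (rest of August, September, October, November, December, January, February).
177 ÷ 7 = 25 full weeks with remainder 2, so 25 more Saturdays after the first → 26.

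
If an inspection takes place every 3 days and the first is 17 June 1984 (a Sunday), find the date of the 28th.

The 28th occurrence is 27 intervals after the first: 27 × 3 = 81 days after 17 June 1984.
June has 30 days — 13 days to the end of June leaves 68.
July has 31 days (37 left).
August has 31 days (6 left).
6 days into September → 6 September 1984.

6 September 1984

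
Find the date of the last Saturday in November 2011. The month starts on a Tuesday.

November 2011 begins on a Tuesday, so the first Saturday is November 5 (4 days later).
November 2011 has 30 days. Adding weeks: 5, 12, 19, 26 — the last one ≤ 30 is the 26th.

November 26, 2011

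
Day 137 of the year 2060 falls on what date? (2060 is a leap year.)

January has 31 days (137 − 31 = 106 remain).
February has 29 days (106 − 29 = 77 remain).
March has 31 days (77 − 31 = 46 remain).
April has 30 days (46 − 30 = 16 remain).
16 into May → May 16.

16 May 2060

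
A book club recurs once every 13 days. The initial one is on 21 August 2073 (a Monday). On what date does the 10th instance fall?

16 December 2073

The 10th occurrence is 9 intervals after the first: 9 × 13 = 117 days after 21 August 2073.
August has 31 days — 10 days to the end of August leaves 107.
September has 30 days (77 left).
October has 31 days (46 left).
November has 30 days (16 left).
16 days into December → 16 December 2073.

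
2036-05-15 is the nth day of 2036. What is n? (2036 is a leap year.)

Days in months before May: 31 + 29 + 31 + 30 = 121.
Plus 15 days into May → day 136.

136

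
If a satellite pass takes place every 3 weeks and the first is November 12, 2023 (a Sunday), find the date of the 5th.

The 5th occurrence is 4 intervals after the first: 4 × 21 = 84 days after November 12, 2023.
November has 30 days — 18 days to the end of November leaves 66.
December has 31 days (35 left).
January has 31 days (4 left).
4 days into February → February 4, 2024.

February 4, 2024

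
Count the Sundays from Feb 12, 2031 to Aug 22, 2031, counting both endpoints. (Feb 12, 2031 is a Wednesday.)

Feb 12, 2031 is a Wednesday; the first Sunday on or after it is Feb 16, 2031 (4 days later).
From Feb 16, 2031 to Aug 22, 2031: 12 + 31 + 30 + 31 + 30 + 31 + 22 = 187 days (rest of Feb, Mar, Apr, May, Jun, Jul, Aug).
187 ÷ 7 = 26 full weeks with remainder 5, so 26 more Sundays after the first → 27.

27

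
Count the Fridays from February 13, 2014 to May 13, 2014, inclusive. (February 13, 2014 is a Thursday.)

February 13, 2014 is a Thursday; the first Friday on or after it is February 14, 2014 (1 day later).
From February 14, 2014 to May 13, 2014: 14 + 31 + 30 + 13 = 88 days (rest of February, March, April, May).
88 ÷ 7 = 12 full weeks with remainder 4, so 12 more Fridays after the first → 13.

13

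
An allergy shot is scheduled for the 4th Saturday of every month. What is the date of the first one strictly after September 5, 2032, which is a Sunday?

September 25, 2032

September 2032 starts on a Wednesday; its first Saturday is the 4th, so the 4th Saturday is the 25th — September 25, 2032.
September 25, 2032 is after September 5, 2032, so that is the next one.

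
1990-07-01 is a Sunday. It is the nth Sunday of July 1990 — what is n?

Day 1 falls in week ⌈1/7⌉ of the month.
Days 1–7 hold the 1st Sunday, 8–14 the 2nd, 15–21 the 3rd, 22–28 the 4th, 29–31 the 5th.
1 is in the range for the 1st.

1st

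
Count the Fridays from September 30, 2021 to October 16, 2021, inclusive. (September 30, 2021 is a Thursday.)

September 30, 2021 is a Thursday; the first Friday on or after it is October 1, 2021 (1 day later).
From October 1, 2021 to October 16, 2021 is 16 − 1 = 15 days.
15 ÷ 7 = 2 full weeks with remainder 1, so 2 more Fridays after the first → 3.

3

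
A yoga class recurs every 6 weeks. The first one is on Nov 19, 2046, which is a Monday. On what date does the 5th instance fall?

The 5th occurrence is 4 intervals after the first: 4 × 42 = 168 days after Nov 19, 2046.
Nov has 30 days — 11 days to the end of Nov leaves 157.
Dec has 31 days (126 left).
Jan has 31 days (95 left).
Feb has 28 days (67 left).
Mar has 31 days (36 left).
Apr has 30 days (6 left).
6 days into May → May 6, 2047.

May 6, 2047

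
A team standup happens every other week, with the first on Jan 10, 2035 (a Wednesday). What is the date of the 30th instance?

Feb 20, 2036

The 30th occurrence is 29 intervals after the first: 29 × 14 = 406 days after Jan 10, 2035.
Jan has 31 days — 21 days to the end of Jan leaves 385.
Feb has 28 days (357 left).
Mar has 31 days (326 left).
Apr has 30 days (296 left).
May has 31 days (265 left).
Jun has 30 days (235 left).
Jul has 31 days (204 left).
Aug has 31 days (173 left).
Sep has 30 days (143 left).
Oct has 31 days (112 left).
Nov has 30 days (82 left).
Dec has 31 days (51 left).
Jan has 31 days (20 left).
20 days into Feb → Feb 20, 2036.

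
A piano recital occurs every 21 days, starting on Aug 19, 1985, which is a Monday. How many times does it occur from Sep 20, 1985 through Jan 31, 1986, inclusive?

6

Occurrences land 21·i days after Aug 19, 1985 for i = 0, 1, 2, …
Sep 20, 1985 is 32 days after the start; 32 ÷ 21 = 1 remainder 11; since the remainder is 11, round up to i = 2. First occurrence in the window: #3 on Sep 30, 1985 (2×21 = 42 days in).
Jan 31, 1986 is 165 days after the start; 165 ÷ 21 = 7 remainder 18. Last occurrence in the window: #8 on Jan 13, 1986.
Occurrences #3 through #8: 6 in total.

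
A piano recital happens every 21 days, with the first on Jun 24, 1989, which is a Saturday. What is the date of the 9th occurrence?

Dec 9, 1989

The 9th occurrence is 8 intervals after the first: 8 × 21 = 168 days after Jun 24, 1989.
Jun has 30 days — 6 days to the end of Jun leaves 162.
Jul has 31 days (131 left).
Aug has 31 days (100 left).
Sep has 30 days (70 left).
Oct has 31 days (39 left).
Nov has 30 days (9 left).
9 days into Dec → Dec 9, 1989.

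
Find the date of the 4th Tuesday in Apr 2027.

The first Tuesday of Apr 2027 is Apr 6.
The 4th Tuesday is 3 weeks later: 6 + 21 = 27.

Apr 27, 2027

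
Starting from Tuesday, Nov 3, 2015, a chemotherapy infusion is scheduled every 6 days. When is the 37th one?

Jun 6, 2016

The 37th occurrence is 36 intervals after the first: 36 × 6 = 216 days after Nov 3, 2015.
Nov has 30 days — 27 days to the end of Nov leaves 189.
Dec has 31 days (158 left).
Jan has 31 days (127 left).
Feb has 29 days (98 left).
Mar has 31 days (67 left).
Apr has 30 days (37 left).
May has 31 days (6 left).
6 days into Jun → Jun 6, 2016.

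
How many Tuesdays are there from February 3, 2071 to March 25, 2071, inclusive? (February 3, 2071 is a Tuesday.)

8

February 3, 2071 is a Tuesday; the first Tuesday on or after it is February 3, 2071.
From February 3, 2071 to March 25, 2071: 25 + 25 = 50 days (rest of February, March).
50 ÷ 7 = 7 full weeks with remainder 1, so 7 more Tuesdays after the first → 8.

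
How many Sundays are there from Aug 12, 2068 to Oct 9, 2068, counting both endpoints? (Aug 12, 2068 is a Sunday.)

9

Aug 12, 2068 is a Sunday; the first Sunday on or after it is Aug 12, 2068.
From Aug 12, 2068 to Oct 9, 2068: 19 + 30 + 9 = 58 days (rest of Aug, Sep, Oct).
58 ÷ 7 = 8 full weeks with remainder 2, so 8 more Sundays after the first → 9.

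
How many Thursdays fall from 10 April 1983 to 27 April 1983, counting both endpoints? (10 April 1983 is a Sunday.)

10 April 1983 is a Sunday; the first Thursday on or after it is 14 April 1983 (4 days later).
From 14 April 1983 to 27 April 1983 is 27 − 14 = 13 days.
13 ÷ 7 = 1 full weeks with remainder 6, so 1 more Thursdays after the first → 2.

2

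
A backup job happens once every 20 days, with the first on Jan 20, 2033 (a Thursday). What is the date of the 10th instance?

Jul 19, 2033

The 10th occurrence is 9 intervals after the first: 9 × 20 = 180 days after Jan 20, 2033.
Jan has 31 days — 11 days to the end of Jan leaves 169.
Feb has 28 days (141 left).
Mar has 31 days (110 left).
Apr has 30 days (80 left).
May has 31 days (49 left).
Jun has 30 days (19 left).
19 days into Jul → Jul 19, 2033.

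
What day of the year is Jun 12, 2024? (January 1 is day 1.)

Days in months before Jun: 31 + 29 + 31 + 30 + 31 = 152.
Plus 12 days into Jun → day 164.

164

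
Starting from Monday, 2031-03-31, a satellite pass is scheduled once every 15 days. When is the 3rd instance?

2031-04-30

The 3rd occurrence is 2 intervals after the first: 2 × 15 = 30 days after 2031-03-31.
March has 31 days — 0 days to the end of March leaves 30.
30 days into April → 2031-04-30.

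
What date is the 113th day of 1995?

January has 31 days (113 − 31 = 82 remain).
February has 28 days (82 − 28 = 54 remain).
March has 31 days (54 − 31 = 23 remain).
23 into April → April 23.

1995-04-23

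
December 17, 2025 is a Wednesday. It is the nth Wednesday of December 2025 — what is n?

3rd

Day 17 falls in week ⌈17/7⌉ of the month.
Days 1–7 hold the 1st Wednesday, 8–14 the 2nd, 15–21 the 3rd, 22–28 the 4th, 29–31 the 5th.
17 is in the range for the 3rd.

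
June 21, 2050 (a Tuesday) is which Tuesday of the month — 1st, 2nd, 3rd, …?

3rd

Day 21 falls in week ⌈21/7⌉ of the month.
Days 1–7 hold the 1st Tuesday, 8–14 the 2nd, 15–21 the 3rd, 22–28 the 4th, 29–31 the 5th.
21 is in the range for the 3rd.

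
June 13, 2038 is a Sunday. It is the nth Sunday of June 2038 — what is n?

2nd

Day 13 falls in week ⌈13/7⌉ of the month.
Days 1–7 hold the 1st Sunday, 8–14 the 2nd, 15–21 the 3rd, 22–28 the 4th, 29–31 the 5th.
13 is in the range for the 2nd.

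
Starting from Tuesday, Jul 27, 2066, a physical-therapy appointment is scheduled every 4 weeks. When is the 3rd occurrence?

The 3rd occurrence is 2 intervals after the first: 2 × 28 = 56 days after Jul 27, 2066.
Jul has 31 days — 4 days to the end of Jul leaves 52.
Aug has 31 days (21 left).
21 days into Sep → Sep 21, 2066.

Sep 21, 2066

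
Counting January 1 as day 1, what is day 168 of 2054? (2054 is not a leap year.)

January has 31 days (168 − 31 = 137 remain).
February has 28 days (137 − 28 = 109 remain).
March has 31 days (109 − 31 = 78 remain).
April has 30 days (78 − 30 = 48 remain).
May has 31 days (48 − 31 = 17 remain).
17 into June → June 17.

June 17, 2054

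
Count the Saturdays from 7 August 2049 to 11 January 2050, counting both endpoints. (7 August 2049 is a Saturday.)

23

7 August 2049 is a Saturday; the first Saturday on or after it is 7 August 2049.
From 7 August 2049 to 11 January 2050: 24 + 30 + 31 + 30 + 31 + 11 = 157 days (rest of August, September, October, November, December, January).
157 ÷ 7 = 22 full weeks with remainder 3, so 22 more Saturdays after the first → 23.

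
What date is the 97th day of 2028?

January has 31 days (97 − 31 = 66 remain).
February has 29 days (66 − 29 = 37 remain).
March has 31 days (37 − 31 = 6 remain).
6 into April → April 6.

April 6, 2028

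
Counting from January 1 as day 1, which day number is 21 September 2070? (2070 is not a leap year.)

Days in months before September: 31 + 28 + 31 + 30 + 31 + 30 + 31 + 31 = 243.
Plus 21 days into September → day 264.

264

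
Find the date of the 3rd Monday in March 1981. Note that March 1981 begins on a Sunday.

1981-03-16

March 1981 begins on a Sunday, so the first Monday is March 2 (1 day later).
The 3rd Monday is 2 weeks later: 2 + 14 = 16.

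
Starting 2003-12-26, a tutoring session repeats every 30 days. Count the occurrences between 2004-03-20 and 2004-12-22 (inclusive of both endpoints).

Occurrences land 30·i days after 2003-12-26 for i = 0, 1, 2, …
2004-03-20 is 85 days after the start; 85 ÷ 30 = 2 remainder 25; since the remainder is 25, round up to i = 3. First occurrence in the window: #4 on 2004-03-25 (3×30 = 90 days in).
2004-12-22 is 362 days after the start; 362 ÷ 30 = 12 remainder 2. Last occurrence in the window: #13 on 2004-12-20.
Occurrences #4 through #13: 10 in total.

10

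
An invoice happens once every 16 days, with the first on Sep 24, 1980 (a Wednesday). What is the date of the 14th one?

Apr 20, 1981

The 14th occurrence is 13 intervals after the first: 13 × 16 = 208 days after Sep 24, 1980.
Sep has 30 days — 6 days to the end of Sep leaves 202.
Oct has 31 days (171 left).
Nov has 30 days (141 left).
Dec has 31 days (110 left).
Jan has 31 days (79 left).
Feb has 28 days (51 left).
Mar has 31 days (20 left).
20 days into Apr → Apr 20, 1981.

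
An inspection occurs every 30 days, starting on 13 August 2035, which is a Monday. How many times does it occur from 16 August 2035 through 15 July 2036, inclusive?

Occurrences land 30·i days after 13 August 2035 for i = 0, 1, 2, …
16 August 2035 is 3 days after the start; 3 ÷ 30 = 0 remainder 3; since the remainder is 3, round up to i = 1. First occurrence in the window: #2 on 12 September 2035 (1×30 = 30 days in).
15 July 2036 is 337 days after the start; 337 ÷ 30 = 11 remainder 7. Last occurrence in the window: #12 on 8 July 2036.
Occurrences #2 through #12: 11 in total.

11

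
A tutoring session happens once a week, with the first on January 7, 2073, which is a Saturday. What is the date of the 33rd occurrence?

August 19, 2073

The 33rd occurrence is 32 intervals after the first: 32 × 7 = 224 days after January 7, 2073.
January has 31 days — 24 days to the end of January leaves 200.
February has 28 days (172 left).
March has 31 days (141 left).
April has 30 days (111 left).
May has 31 days (80 left).
June has 30 days (50 left).
July has 31 days (19 left).
19 days into August → August 19, 2073.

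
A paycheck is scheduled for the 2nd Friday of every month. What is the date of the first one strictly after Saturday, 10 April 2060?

April 2060 starts on a Thursday; its first Friday is the 2nd, so the 2nd Friday is the 9th — 9 April 2060.
That is not after 10 April 2060, so look at May 2060.
May 2060 starts on a Saturday; its first Friday is the 7th, so the 2nd Friday is the 14th — 14 May 2060.

14 May 2060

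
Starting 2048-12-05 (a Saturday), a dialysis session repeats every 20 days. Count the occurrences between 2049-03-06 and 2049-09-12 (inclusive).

10

Occurrences land 20·i days after 2048-12-05 for i = 0, 1, 2, …
2049-03-06 is 91 days after the start; 91 ÷ 20 = 4 remainder 11; since the remainder is 11, round up to i = 5. First occurrence in the window: #6 on 2049-03-15 (5×20 = 100 days in).
2049-09-12 is 281 days after the start; 281 ÷ 20 = 14 remainder 1. Last occurrence in the window: #15 on 2049-09-11.
Occurrences #6 through #15: 10 in total.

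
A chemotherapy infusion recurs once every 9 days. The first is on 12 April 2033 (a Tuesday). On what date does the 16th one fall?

25 August 2033

The 16th occurrence is 15 intervals after the first: 15 × 9 = 135 days after 12 April 2033.
April has 30 days — 18 days to the end of April leaves 117.
May has 31 days (86 left).
June has 30 days (56 left).
July has 31 days (25 left).
25 days into August → 25 August 2033.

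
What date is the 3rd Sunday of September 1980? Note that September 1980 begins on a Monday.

September 21, 1980

September 1980 begins on a Monday, so the first Sunday is September 7 (6 days later).
The 3rd Sunday is 2 weeks later: 7 + 14 = 21.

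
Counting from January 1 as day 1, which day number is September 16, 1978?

Days in months before September: 31 + 28 + 31 + 30 + 31 + 30 + 31 + 31 = 243.
Plus 16 days into September → day 259.

259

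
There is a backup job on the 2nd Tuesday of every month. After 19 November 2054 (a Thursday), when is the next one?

November 2054 starts on a Sunday; its first Tuesday is the 3rd, so the 2nd Tuesday is the 10th — 10 November 2054.
That is not after 19 November 2054, so look at December 2054.
December 2054 starts on a Tuesday; its first Tuesday is the 1st, so the 2nd Tuesday is the 8th — 8 December 2054.

8 December 2054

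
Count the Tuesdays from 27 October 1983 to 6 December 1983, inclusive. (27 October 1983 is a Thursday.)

6

27 October 1983 is a Thursday; the first Tuesday on or after it is 1 November 1983 (5 days later).
From 1 November 1983 to 6 December 1983: 29 + 6 = 35 days (rest of November, December).
35 ÷ 7 = 5 full weeks with remainder 0, so 5 more Tuesdays after the first → 6.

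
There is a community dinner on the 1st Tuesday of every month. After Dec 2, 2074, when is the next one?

Dec 2074 starts on a Saturday, so its 1st Tuesday is Dec 4, 2074 (3 days in).
Dec 4, 2074 is after Dec 2, 2074, so that is the next one.

Dec 4, 2074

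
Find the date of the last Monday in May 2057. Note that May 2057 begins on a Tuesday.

28 May 2057

May 2057 begins on a Tuesday, so the first Monday is May 7 (6 days later).
May 2057 has 31 days. Adding weeks: 7, 14, 21, 28 — the last one ≤ 31 is the 28th.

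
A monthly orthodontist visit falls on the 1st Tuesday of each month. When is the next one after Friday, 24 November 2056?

5 December 2056

November 2056 starts on a Wednesday, so its 1st Tuesday is 7 November 2056 (6 days in).
That is not after 24 November 2056, so look at December 2056.
December 2056 starts on a Friday, so its 1st Tuesday is 5 December 2056 (4 days in).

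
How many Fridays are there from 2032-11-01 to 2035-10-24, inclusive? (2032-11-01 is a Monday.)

2032-11-01 is a Monday; the first Friday on or after it is 2032-11-05 (4 days later).
From 2032-11-05 to 2035-10-24: 56 + 365 + 365 + 297 = 1083 days (rest of 2032, 2033, 2034, to 2035-10-24 in 2035).
1083 ÷ 7 = 154 full weeks with remainder 5, so 154 more Fridays after the first → 155.

155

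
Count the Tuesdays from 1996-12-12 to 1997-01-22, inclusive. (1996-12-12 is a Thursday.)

1996-12-12 is a Thursday; the first Tuesday on or after it is 1996-12-17 (5 days later).
From 1996-12-17 to 1997-01-22: 14 + 22 = 36 days (rest of December, January).
36 ÷ 7 = 5 full weeks with remainder 1, so 5 more Tuesdays after the first → 6.

6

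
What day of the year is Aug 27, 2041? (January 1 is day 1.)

239

Days in months before Aug: 31 + 28 + 31 + 30 + 31 + 30 + 31 = 212.
Plus 27 days into Aug → day 239.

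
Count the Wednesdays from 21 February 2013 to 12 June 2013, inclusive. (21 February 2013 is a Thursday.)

16

21 February 2013 is a Thursday; the first Wednesday on or after it is 27 February 2013 (6 days later).
From 27 February 2013 to 12 June 2013: 1 + 31 + 30 + 31 + 12 = 105 days (rest of February, March, April, May, June).
105 ÷ 7 = 15 full weeks with remainder 0, so 15 more Wednesdays after the first → 16.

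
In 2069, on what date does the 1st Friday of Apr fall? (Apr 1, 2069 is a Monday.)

Apr 5, 2069

Apr 2069 begins on a Monday, so the first Friday is Apr 5 (4 days later).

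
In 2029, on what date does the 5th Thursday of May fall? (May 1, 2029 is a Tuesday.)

31 May 2029

May 2029 begins on a Tuesday, so the first Thursday is May 3 (2 days later).
The 5th Thursday is 4 weeks later: 3 + 28 = 31.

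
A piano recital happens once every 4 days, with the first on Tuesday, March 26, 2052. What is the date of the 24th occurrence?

The 24th occurrence is 23 intervals after the first: 23 × 4 = 92 days after March 26, 2052.
March has 31 days — 5 days to the end of March leaves 87.
April has 30 days (57 left).
May has 31 days (26 left).
26 days into June → June 26, 2052.

June 26, 2052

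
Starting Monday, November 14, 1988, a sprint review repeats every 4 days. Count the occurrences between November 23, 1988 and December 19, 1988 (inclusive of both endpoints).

6

Occurrences land 4·i days after November 14, 1988 for i = 0, 1, 2, …
November 23, 1988 is 9 days after the start; 9 ÷ 4 = 2 remainder 1; since the remainder is 1, round up to i = 3. First occurrence in the window: #4 on November 26, 1988 (3×4 = 12 days in).
December 19, 1988 is 35 days after the start; 35 ÷ 4 = 8 remainder 3. Last occurrence in the window: #9 on December 16, 1988.
Occurrences #4 through #9: 6 in total.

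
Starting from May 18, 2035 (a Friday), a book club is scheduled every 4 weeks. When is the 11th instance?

The 11th occurrence is 10 intervals after the first: 10 × 28 = 280 days after May 18, 2035.
May has 31 days — 13 days to the end of May leaves 267.
Jun has 30 days (237 left).
Jul has 31 days (206 left).
Aug has 31 days (175 left).
Sep has 30 days (145 left).
Oct has 31 days (114 left).
Nov has 30 days (84 left).
Dec has 31 days (53 left).
Jan has 31 days (22 left).
22 days into Feb → Feb 22, 2036.

Feb 22, 2036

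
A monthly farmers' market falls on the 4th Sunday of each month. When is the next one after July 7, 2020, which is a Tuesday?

July 2020 starts on a Wednesday; its first Sunday is the 5th, so the 4th Sunday is the 26th — July 26, 2020.
July 26, 2020 is after July 7, 2020, so that is the next one.

July 26, 2020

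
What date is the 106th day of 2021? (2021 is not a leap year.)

April 16, 2021

January has 31 days (106 − 31 = 75 remain).
February has 28 days (75 − 28 = 47 remain).
March has 31 days (47 − 31 = 16 remain).
16 into April → April 16.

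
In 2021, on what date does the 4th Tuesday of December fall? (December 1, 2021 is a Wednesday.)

December 28, 2021

December 2021 begins on a Wednesday, so the first Tuesday is December 7 (6 days later).
The 4th Tuesday is 3 weeks later: 7 + 21 = 28.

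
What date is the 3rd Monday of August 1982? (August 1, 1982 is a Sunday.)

1982-08-16

August 1982 begins on a Sunday, so the first Monday is August 2 (1 day later).
The 3rd Monday is 2 weeks later: 2 + 14 = 16.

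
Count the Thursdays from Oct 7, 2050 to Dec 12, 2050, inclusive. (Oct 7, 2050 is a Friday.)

9

Oct 7, 2050 is a Friday; the first Thursday on or after it is Oct 13, 2050 (6 days later).
From Oct 13, 2050 to Dec 12, 2050: 18 + 30 + 12 = 60 days (rest of Oct, Nov, Dec).
60 ÷ 7 = 8 full weeks with remainder 4, so 8 more Thursdays after the first → 9.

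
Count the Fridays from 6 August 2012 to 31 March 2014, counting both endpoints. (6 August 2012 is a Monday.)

6 August 2012 is a Monday; the first Friday on or after it is 10 August 2012 (4 days later).
From 10 August 2012 to 31 March 2014: 143 + 365 + 90 = 598 days (rest of 2012, 2013, to 31 March 2014 in 2014).
598 ÷ 7 = 85 full weeks with remainder 3, so 85 more Fridays after the first → 86.

86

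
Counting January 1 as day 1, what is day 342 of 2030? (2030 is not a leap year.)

January has 31 days (342 − 31 = 311 remain).
February has 28 days (311 − 28 = 283 remain).
March has 31 days (283 − 31 = 252 remain).
April has 30 days (252 − 30 = 222 remain).
May has 31 days (222 − 31 = 191 remain).
June has 30 days (191 − 30 = 161 remain).
July has 31 days (161 − 31 = 130 remain).
August has 31 days (130 − 31 = 99 remain).
September has 30 days (99 − 30 = 69 remain).
October has 31 days (69 − 31 = 38 remain).
November has 30 days (38 − 30 = 8 remain).
8 into December → December 8.

8 December 2030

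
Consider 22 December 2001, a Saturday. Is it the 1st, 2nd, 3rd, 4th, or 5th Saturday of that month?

Day 22 falls in week ⌈22/7⌉ of the month.
Days 1–7 hold the 1st Saturday, 8–14 the 2nd, 15–21 the 3rd, 22–28 the 4th, 29–31 the 5th.
22 is in the range for the 4th.

4th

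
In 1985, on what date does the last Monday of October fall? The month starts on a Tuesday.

1985-10-28

October 1985 begins on a Tuesday, so the first Monday is October 7 (6 days later).
October 1985 has 31 days. Adding weeks: 7, 14, 21, 28 — the last one ≤ 31 is the 28th.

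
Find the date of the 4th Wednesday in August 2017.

2017-08-23

The first Wednesday of August 2017 is August 2.
The 4th Wednesday is 3 weeks later: 2 + 21 = 23.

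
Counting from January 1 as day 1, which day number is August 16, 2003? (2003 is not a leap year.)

228

Days in months before August: 31 + 28 + 31 + 30 + 31 + 30 + 31 = 212.
Plus 16 days into August → day 228.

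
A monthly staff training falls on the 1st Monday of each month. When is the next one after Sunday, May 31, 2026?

May 2026 starts on a Friday, so its 1st Monday is May 4, 2026 (3 days in).
That is not after May 31, 2026, so look at Jun 2026.
Jun 2026 starts on a Monday, so its 1st Monday is Jun 1, 2026.

Jun 1, 2026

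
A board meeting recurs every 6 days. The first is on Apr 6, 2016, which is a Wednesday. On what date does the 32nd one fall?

The 32nd occurrence is 31 intervals after the first: 31 × 6 = 186 days after Apr 6, 2016.
Apr has 30 days — 24 days to the end of Apr leaves 162.
May has 31 days (131 left).
Jun has 30 days (101 left).
Jul has 31 days (70 left).
Aug has 31 days (39 left).
Sep has 30 days (9 left).
9 days into Oct → Oct 9, 2016.

Oct 9, 2016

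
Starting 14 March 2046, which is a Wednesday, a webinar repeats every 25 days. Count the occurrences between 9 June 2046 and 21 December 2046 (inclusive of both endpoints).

8

Occurrences land 25·i days after 14 March 2046 for i = 0, 1, 2, …
9 June 2046 is 87 days after the start; 87 ÷ 25 = 3 remainder 12; since the remainder is 12, round up to i = 4. First occurrence in the window: #5 on 22 June 2046 (4×25 = 100 days in).
21 December 2046 is 282 days after the start; 282 ÷ 25 = 11 remainder 7. Last occurrence in the window: #12 on 14 December 2046.
Occurrences #5 through #12: 8 in total.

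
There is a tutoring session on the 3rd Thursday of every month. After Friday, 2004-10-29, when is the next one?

2004-11-18

October 2004 starts on a Friday; its first Thursday is the 7th, so the 3rd Thursday is the 21st — 2004-10-21.
That is not after 2004-10-29, so look at November 2004.
November 2004 starts on a Monday; its first Thursday is the 4th, so the 3rd Thursday is the 18th — 2004-11-18.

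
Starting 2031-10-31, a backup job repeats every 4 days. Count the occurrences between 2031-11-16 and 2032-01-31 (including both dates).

Occurrences land 4·i days after 2031-10-31 for i = 0, 1, 2, …
2031-11-16 is 16 days after the start; 16 ÷ 4 = 4 remainder 0. First occurrence in the window: #5 on 2031-11-16 (4×4 = 16 days in).
2032-01-31 is 92 days after the start; 92 ÷ 4 = 23 remainder 0. Last occurrence in the window: #24 on 2032-01-31.
Occurrences #5 through #24: 20 in total.

20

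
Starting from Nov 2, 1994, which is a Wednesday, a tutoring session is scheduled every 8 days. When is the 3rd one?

The 3rd occurrence is 2 intervals after the first: 2 × 8 = 16 days after Nov 2, 1994.
16 days later is Nov 18, 1994.

Nov 18, 1994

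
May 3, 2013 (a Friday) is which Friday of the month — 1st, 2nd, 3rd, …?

Day 3 falls in week ⌈3/7⌉ of the month.
Days 1–7 hold the 1st Friday, 8–14 the 2nd, 15–21 the 3rd, 22–28 the 4th, 29–31 the 5th.
3 is in the range for the 1st.

1st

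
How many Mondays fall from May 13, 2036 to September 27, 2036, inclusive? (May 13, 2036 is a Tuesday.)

19

May 13, 2036 is a Tuesday; the first Monday on or after it is May 19, 2036 (6 days later).
From May 19, 2036 to September 27, 2036: 12 + 30 + 31 + 31 + 27 = 131 days (rest of May, June, July, August, September).
131 ÷ 7 = 18 full weeks with remainder 5, so 18 more Mondays after the first → 19.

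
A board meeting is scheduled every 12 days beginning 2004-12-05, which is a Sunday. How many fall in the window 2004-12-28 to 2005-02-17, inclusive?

Occurrences land 12·i days after 2004-12-05 for i = 0, 1, 2, …
2004-12-28 is 23 days after the start; 23 ÷ 12 = 1 remainder 11; since the remainder is 11, round up to i = 2. First occurrence in the window: #3 on 2004-12-29 (2×12 = 24 days in).
2005-02-17 is 74 days after the start; 74 ÷ 12 = 6 remainder 2. Last occurrence in the window: #7 on 2005-02-15.
Occurrences #3 through #7: 5 in total.

5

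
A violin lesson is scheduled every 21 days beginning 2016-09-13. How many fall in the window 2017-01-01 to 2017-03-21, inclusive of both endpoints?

Occurrences land 21·i days after 2016-09-13 for i = 0, 1, 2, …
2017-01-01 is 110 days after the start; 110 ÷ 21 = 5 remainder 5; since the remainder is 5, round up to i = 6. First occurrence in the window: #7 on 2017-01-17 (6×21 = 126 days in).
2017-03-21 is 189 days after the start; 189 ÷ 21 = 9 remainder 0. Last occurrence in the window: #10 on 2017-03-21.
Occurrences #7 through #10: 4 in total.

4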